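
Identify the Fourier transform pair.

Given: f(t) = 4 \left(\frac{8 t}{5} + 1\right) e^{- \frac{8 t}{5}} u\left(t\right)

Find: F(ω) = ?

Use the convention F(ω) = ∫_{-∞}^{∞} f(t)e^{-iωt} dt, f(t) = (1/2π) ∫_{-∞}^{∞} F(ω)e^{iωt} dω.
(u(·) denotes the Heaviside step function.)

F(ω) = \frac{20 \left(- 5 i \omega - 16\right)}{25 \omega^{2} - 80 i \omega - 64}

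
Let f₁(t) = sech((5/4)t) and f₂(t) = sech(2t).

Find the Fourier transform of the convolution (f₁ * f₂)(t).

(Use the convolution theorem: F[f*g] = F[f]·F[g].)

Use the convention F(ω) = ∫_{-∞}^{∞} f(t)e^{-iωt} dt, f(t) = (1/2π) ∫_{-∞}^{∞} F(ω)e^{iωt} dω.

F[f₁*f₂](ω) = \frac{2 \pi^{2}}{5 \cosh{\left(\frac{\pi \omega}{4} \right)} \cosh{\left(\frac{2 \pi \omega}{5} \right)}}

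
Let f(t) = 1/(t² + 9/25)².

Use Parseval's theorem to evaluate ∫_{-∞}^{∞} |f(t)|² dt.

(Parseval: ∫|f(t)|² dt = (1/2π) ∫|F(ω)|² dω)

∫|f(t)|² dt = \frac{390625 \pi}{34992}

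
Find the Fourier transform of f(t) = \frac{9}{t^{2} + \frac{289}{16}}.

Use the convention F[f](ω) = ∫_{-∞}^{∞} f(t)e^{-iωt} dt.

F(ω) = \frac{36 \pi e^{- \frac{17 \left|{\omega}\right|}{4}}}{17}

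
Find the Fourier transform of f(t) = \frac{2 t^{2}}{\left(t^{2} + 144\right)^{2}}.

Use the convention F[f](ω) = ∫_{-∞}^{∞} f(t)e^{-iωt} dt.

F(ω) = \frac{\pi \left(1 - 12 \left|{\omega}\right|\right) e^{- 12 \left|{\omega}\right|}}{12}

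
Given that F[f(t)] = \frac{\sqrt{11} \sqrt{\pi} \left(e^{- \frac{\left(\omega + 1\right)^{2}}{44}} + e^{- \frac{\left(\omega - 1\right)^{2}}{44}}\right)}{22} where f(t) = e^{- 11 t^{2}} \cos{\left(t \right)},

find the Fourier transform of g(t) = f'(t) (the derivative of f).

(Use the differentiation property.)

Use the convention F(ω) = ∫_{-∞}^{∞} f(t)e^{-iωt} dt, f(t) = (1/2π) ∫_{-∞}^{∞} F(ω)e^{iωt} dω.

F[g](ω) = \frac{\sqrt{11} i \sqrt{\pi} \omega \left(e^{\frac{\omega}{11}} + 1\right) e^{- \frac{\omega^{2}}{44} - \frac{\omega}{22} - \frac{1}{44}}}{22}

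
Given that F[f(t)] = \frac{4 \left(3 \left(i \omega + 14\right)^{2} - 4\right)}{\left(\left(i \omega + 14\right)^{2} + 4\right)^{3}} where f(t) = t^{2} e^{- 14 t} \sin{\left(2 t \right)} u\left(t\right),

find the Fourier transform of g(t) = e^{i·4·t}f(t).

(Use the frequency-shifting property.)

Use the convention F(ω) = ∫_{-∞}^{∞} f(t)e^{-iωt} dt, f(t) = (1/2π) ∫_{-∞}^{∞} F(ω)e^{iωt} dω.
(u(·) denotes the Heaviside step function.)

F[g](ω) = \frac{4 \left(3 \left(i \left(\omega - 4\right) + 14\right)^{2} - 4\right)}{\left(\left(i \left(\omega - 4\right) + 14\right)^{2} + 4\right)^{3}}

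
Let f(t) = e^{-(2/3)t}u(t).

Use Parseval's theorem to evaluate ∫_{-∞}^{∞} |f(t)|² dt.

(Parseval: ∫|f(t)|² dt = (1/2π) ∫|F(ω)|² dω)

∫|f(t)|² dt = \frac{3}{4}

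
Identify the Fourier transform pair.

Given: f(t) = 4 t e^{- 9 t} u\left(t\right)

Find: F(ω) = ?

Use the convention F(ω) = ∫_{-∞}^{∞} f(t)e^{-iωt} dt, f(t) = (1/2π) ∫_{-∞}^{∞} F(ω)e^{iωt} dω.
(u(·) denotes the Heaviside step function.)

F(ω) = \frac{4}{\left(i \omega + 9\right)^{2}}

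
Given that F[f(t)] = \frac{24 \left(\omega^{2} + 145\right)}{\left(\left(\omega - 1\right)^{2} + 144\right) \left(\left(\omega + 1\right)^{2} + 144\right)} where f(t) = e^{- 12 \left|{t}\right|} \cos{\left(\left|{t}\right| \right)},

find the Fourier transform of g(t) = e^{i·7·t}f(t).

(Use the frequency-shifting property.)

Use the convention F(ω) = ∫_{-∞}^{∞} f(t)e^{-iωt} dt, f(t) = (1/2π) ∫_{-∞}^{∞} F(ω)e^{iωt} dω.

F[g](ω) = \frac{24 \left(\left(\omega - 7\right)^{2} + 145\right)}{\left(\left(\omega - 8\right)^{2} + 144\right) \left(\left(\omega - 6\right)^{2} + 144\right)}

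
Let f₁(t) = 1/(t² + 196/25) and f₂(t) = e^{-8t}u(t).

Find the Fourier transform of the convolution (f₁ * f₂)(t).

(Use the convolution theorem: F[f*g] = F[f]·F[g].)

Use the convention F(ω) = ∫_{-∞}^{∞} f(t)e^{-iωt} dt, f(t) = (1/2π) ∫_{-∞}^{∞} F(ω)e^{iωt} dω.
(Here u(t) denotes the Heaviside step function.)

F[f₁*f₂](ω) = \frac{5 \pi e^{- \frac{14 \left|{\omega}\right|}{5}}}{14 \left(i \omega + 8\right)}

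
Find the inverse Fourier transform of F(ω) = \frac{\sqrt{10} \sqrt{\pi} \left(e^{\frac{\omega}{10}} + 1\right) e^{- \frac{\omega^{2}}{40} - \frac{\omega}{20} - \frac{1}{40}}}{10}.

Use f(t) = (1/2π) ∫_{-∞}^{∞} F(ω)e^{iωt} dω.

f(t) = 2 e^{- 10 t^{2}} \cos{\left(t \right)}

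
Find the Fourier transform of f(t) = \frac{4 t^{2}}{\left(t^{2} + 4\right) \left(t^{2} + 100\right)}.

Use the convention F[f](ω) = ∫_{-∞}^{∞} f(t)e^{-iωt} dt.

F(ω) = \frac{\pi \left(5 - e^{8 \left|{\omega}\right|}\right) e^{- 10 \left|{\omega}\right|}}{12}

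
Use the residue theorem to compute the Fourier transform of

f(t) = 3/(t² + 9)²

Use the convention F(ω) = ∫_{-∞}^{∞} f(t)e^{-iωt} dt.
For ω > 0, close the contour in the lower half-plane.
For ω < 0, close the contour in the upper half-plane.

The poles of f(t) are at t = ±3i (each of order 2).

Let g(z) = f(z)e^{-iωz}; for large |z| the factor e^{-iωz} decays in the lower half-plane when ω > 0 and in the upper half-plane when ω < 0.

Case ω > 0 (lower half-plane, clockwise contour ⇒ F(ω) = -2πi·ΣRes):
  Res_{z = - 3 i} g(z) = \frac{i \left(3 \omega + 1\right) e^{- 3 \omega}}{36} (pole of order 2)
  F(ω) = -2πi·ΣRes = \frac{\pi \left(3 \omega + 1\right) e^{- 3 \omega}}{18}

Case ω < 0 (upper half-plane, counterclockwise contour ⇒ F(ω) = +2πi·ΣRes):
  Res_{z = 3 i} g(z) = \frac{i \left(3 \omega - 1\right) e^{3 \omega}}{36} (pole of order 2)
  F(ω) = 2πi·ΣRes = \frac{\pi \left(1 - 3 \omega\right) e^{3 \omega}}{18}

Both cases combine into a single formula in |ω|:

F(ω) = \frac{\pi \left(3 \left|{\omega}\right| + 1\right) e^{- 3 \left|{\omega}\right|}}{18}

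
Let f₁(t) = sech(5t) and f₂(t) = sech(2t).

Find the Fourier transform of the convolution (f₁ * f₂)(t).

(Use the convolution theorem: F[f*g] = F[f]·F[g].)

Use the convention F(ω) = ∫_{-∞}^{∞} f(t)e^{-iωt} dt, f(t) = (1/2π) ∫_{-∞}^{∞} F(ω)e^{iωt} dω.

F[f₁*f₂](ω) = \frac{\pi^{2}}{10 \cosh{\left(\frac{\pi \omega}{10} \right)} \cosh{\left(\frac{\pi \omega}{4} \right)}}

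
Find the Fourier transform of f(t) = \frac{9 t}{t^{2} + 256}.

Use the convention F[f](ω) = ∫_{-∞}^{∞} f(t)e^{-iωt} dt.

F(ω) = - 9 i \pi e^{- 16 \left|{\omega}\right|} \operatorname{sign}{\left(\omega \right)}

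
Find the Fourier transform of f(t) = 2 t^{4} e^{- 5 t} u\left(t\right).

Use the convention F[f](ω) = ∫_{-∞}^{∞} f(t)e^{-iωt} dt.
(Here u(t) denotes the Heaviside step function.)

F(ω) = \frac{48}{\left(i \omega + 5\right)^{5}}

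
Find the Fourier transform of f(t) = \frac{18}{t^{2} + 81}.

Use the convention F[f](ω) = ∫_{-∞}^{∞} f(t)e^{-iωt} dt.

F(ω) = 2 \pi e^{- 9 \left|{\omega}\right|}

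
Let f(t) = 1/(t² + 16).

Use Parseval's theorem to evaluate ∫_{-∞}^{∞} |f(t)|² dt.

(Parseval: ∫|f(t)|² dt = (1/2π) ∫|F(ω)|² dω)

∫|f(t)|² dt = \frac{\pi}{128}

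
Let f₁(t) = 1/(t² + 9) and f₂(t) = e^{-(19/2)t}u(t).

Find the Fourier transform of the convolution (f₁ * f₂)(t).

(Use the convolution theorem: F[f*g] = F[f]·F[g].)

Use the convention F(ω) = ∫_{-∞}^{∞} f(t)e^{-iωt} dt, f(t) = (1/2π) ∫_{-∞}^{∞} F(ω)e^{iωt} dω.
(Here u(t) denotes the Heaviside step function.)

F[f₁*f₂](ω) = \frac{2 \pi e^{- 3 \left|{\omega}\right|}}{3 \left(2 i \omega + 19\right)}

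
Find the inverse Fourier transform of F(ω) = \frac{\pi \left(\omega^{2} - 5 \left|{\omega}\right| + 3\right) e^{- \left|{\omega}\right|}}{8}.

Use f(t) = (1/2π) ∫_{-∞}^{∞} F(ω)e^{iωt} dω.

f(t) = \frac{t^{4}}{\left(t^{2} + 1\right)^{3}}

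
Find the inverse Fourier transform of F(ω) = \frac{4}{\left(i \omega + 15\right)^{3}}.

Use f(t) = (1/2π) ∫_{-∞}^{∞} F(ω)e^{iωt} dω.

f(t) = 2 t^{2} e^{- 15 t} u\left(t\right)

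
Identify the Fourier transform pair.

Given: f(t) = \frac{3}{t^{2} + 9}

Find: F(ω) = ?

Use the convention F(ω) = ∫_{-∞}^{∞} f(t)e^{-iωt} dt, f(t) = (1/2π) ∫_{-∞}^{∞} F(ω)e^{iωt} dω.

F(ω) = \pi e^{- 3 \left|{\omega}\right|}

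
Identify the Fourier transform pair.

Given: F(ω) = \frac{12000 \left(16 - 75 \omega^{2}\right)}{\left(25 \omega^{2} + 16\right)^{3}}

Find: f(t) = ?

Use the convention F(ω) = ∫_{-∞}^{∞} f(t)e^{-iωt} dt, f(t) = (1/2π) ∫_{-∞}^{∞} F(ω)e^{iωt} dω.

f(t) = 6 t^{2} e^{- \frac{4 \left|{t}\right|}{5}}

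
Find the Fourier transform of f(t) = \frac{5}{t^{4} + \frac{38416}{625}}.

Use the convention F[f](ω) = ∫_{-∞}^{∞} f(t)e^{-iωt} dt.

F(ω) = \frac{625 \pi e^{- \frac{7 \sqrt{2} \left|{\omega}\right|}{5}} \sin{\left(\frac{7 \sqrt{2} \left|{\omega}\right|}{5} + \frac{\pi}{4} \right)}}{2744}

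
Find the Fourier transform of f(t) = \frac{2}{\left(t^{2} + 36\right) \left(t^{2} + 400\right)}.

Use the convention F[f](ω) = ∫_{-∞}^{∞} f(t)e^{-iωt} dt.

F(ω) = \frac{\pi \left(10 e^{14 \left|{\omega}\right|} - 3\right) e^{- 20 \left|{\omega}\right|}}{10920}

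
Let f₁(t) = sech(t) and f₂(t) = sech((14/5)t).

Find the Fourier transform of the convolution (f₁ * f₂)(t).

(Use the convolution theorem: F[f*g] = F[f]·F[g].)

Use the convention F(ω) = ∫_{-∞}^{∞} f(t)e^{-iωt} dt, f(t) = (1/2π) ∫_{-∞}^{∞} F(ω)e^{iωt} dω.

F[f₁*f₂](ω) = \frac{5 \pi^{2}}{14 \cosh{\left(\frac{5 \pi \omega}{28} \right)} \cosh{\left(\frac{\pi \omega}{2} \right)}}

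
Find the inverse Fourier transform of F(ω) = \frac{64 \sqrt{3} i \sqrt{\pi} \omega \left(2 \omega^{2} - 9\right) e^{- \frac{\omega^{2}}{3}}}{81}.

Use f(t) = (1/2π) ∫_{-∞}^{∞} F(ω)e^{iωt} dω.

f(t) = 8 t^{3} e^{- \frac{3 t^{2}}{4}}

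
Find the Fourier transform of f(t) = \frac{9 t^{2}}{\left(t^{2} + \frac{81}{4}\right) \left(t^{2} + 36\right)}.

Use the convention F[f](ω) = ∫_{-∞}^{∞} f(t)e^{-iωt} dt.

F(ω) = \frac{24 \pi e^{- 6 \left|{\omega}\right|}}{7} - \frac{18 \pi e^{- \frac{9 \left|{\omega}\right|}{2}}}{7}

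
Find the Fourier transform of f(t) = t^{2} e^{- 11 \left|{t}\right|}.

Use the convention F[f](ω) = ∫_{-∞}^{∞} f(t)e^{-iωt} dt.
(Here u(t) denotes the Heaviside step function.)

F(ω) = \frac{44 \left(121 - 3 \omega^{2}\right)}{\left(\omega^{2} + 121\right)^{3}}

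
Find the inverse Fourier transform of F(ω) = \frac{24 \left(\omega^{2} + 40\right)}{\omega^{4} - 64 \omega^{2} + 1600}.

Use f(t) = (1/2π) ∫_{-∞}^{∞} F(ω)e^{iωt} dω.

f(t) = 6 e^{- 2 \left|{t}\right|} \cos{\left(6 \left|{t}\right| \right)}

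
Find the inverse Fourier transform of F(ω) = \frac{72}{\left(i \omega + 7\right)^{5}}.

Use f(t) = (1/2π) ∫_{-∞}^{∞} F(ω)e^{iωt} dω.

f(t) = 3 t^{4} e^{- 7 t} u\left(t\right)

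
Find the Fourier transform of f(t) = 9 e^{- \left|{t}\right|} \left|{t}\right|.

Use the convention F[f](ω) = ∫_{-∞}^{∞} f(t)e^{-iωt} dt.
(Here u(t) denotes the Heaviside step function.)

F(ω) = \frac{18 \left(1 - \omega^{2}\right)}{\left(\omega^{2} + 1\right)^{2}}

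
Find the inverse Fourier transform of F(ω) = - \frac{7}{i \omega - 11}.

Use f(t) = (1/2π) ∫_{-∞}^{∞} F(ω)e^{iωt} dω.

f(t) = 7 e^{11 t} u\left(- t\right)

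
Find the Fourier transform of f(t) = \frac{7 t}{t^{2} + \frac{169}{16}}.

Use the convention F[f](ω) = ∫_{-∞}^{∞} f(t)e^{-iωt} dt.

F(ω) = - 7 i \pi e^{- \frac{13 \left|{\omega}\right|}{4}} \operatorname{sign}{\left(\omega \right)}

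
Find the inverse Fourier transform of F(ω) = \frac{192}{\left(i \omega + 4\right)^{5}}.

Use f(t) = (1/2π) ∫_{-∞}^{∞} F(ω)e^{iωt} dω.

f(t) = 8 t^{4} e^{- 4 t} u\left(t\right)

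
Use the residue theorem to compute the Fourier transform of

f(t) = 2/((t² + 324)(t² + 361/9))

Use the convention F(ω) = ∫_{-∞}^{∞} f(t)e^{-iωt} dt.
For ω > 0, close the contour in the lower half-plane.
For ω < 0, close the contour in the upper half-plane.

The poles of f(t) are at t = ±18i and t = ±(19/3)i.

Let g(z) = f(z)e^{-iωz}; for large |z| the factor e^{-iωz} decays in the lower half-plane when ω > 0 and in the upper half-plane when ω < 0.

Case ω > 0 (lower half-plane, clockwise contour ⇒ F(ω) = -2πi·ΣRes):
  Res_{z = - 18 i} g(z) = - \frac{i e^{- 18 \omega}}{5110}
  Res_{z = - \frac{19 i}{3}} g(z) = \frac{27 i e^{- \frac{19 \omega}{3}}}{48545}
  F(ω) = -2πi·ΣRes = - \frac{\pi e^{- 18 \omega}}{2555} + \frac{54 \pi e^{- \frac{19 \omega}{3}}}{48545}

Case ω < 0 (upper half-plane, counterclockwise contour ⇒ F(ω) = +2πi·ΣRes):
  Res_{z = 18 i} g(z) = \frac{i e^{18 \omega}}{5110}
  Res_{z = \frac{19 i}{3}} g(z) = - \frac{27 i e^{\frac{19 \omega}{3}}}{48545}
  F(ω) = 2πi·ΣRes = \frac{\pi \left(54 e^{\frac{19 \omega}{3}} - 19 e^{18 \omega}\right)}{48545}

Both cases combine into a single formula in |ω|:

F(ω) = - \frac{\pi e^{- 18 \left|{\omega}\right|}}{2555} + \frac{54 \pi e^{- \frac{19 \left|{\omega}\right|}{3}}}{48545}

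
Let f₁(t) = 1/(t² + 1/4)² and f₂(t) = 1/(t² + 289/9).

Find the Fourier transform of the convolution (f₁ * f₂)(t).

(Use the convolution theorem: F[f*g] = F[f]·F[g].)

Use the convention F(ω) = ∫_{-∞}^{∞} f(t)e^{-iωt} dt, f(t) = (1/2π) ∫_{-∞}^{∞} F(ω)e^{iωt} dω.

F[f₁*f₂](ω) = \frac{6 \pi^{2} \left(\left|{\omega}\right| + 2\right) e^{- \frac{37 \left|{\omega}\right|}{6}}}{17}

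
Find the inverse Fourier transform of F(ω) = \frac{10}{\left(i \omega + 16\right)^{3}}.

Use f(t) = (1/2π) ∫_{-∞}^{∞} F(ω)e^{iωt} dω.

f(t) = 5 t^{2} e^{- 16 t} u\left(t\right)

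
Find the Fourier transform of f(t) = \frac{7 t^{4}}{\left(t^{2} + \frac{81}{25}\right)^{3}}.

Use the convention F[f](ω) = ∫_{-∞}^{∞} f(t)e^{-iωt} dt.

F(ω) = \frac{7 \pi \left(27 \omega^{2} - 75 \left|{\omega}\right| + 25\right) e^{- \frac{9 \left|{\omega}\right|}{5}}}{120}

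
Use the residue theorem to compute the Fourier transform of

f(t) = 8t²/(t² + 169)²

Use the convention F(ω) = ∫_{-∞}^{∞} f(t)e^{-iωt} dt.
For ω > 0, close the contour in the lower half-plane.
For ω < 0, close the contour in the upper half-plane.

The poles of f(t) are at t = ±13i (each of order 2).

Let g(z) = f(z)e^{-iωz}; for large |z| the factor e^{-iωz} decays in the lower half-plane when ω > 0 and in the upper half-plane when ω < 0.

Case ω > 0 (lower half-plane, clockwise contour ⇒ F(ω) = -2πi·ΣRes):
  Res_{z = - 13 i} g(z) = i \left(\frac{2}{13} - 2 \omega\right) e^{- 13 \omega} (pole of order 2)
  F(ω) = -2πi·ΣRes = \frac{4 \pi \left(1 - 13 \omega\right) e^{- 13 \omega}}{13}

Case ω < 0 (upper half-plane, counterclockwise contour ⇒ F(ω) = +2πi·ΣRes):
  Res_{z = 13 i} g(z) = i \left(- 2 \omega - \frac{2}{13}\right) e^{13 \omega} (pole of order 2)
  F(ω) = 2πi·ΣRes = \frac{4 \pi \left(13 \omega + 1\right) e^{13 \omega}}{13}

Both cases combine into a single formula in |ω|:

F(ω) = \frac{4 \pi \left(1 - 13 \left|{\omega}\right|\right) e^{- 13 \left|{\omega}\right|}}{13}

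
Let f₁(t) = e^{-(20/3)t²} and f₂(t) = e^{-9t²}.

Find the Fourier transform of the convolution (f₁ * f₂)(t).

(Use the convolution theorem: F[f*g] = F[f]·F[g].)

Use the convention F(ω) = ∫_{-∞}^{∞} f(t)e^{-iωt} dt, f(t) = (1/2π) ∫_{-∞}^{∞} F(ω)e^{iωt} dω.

F[f₁*f₂](ω) = \frac{\sqrt{15} \pi e^{- \frac{47 \omega^{2}}{720}}}{30}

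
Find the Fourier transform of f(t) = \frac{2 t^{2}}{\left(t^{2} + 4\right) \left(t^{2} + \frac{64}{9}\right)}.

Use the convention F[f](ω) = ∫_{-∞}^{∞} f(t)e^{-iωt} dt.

F(ω) = - \frac{9 \pi e^{- 2 \left|{\omega}\right|}}{7} + \frac{12 \pi e^{- \frac{8 \left|{\omega}\right|}{3}}}{7}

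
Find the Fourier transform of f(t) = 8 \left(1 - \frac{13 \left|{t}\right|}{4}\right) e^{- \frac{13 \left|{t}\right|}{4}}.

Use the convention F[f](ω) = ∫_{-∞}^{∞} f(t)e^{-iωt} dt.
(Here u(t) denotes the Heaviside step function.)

F(ω) = \frac{26624 \omega^{2}}{\left(16 \omega^{2} + 169\right)^{2}}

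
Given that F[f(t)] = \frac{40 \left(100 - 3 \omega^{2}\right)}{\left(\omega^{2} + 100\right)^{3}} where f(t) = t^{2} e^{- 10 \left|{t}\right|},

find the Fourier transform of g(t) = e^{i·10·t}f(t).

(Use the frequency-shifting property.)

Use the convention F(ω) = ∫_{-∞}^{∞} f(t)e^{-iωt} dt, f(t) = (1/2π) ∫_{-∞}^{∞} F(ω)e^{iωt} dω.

F[g](ω) = \frac{40 \left(100 - 3 \left(\omega - 10\right)^{2}\right)}{\left(\left(\omega - 10\right)^{2} + 100\right)^{3}}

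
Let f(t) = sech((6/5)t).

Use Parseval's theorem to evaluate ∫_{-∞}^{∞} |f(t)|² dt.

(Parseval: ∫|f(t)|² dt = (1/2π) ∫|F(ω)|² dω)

∫|f(t)|² dt = \frac{5}{3}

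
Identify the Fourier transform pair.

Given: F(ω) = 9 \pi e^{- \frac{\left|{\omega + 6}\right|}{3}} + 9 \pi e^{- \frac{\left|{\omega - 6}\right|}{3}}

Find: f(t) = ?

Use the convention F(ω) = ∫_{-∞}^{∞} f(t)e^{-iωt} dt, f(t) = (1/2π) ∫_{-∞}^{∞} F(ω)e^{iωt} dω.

f(t) = \frac{6 \cos{\left(6 t \right)}}{t^{2} + \frac{1}{9}}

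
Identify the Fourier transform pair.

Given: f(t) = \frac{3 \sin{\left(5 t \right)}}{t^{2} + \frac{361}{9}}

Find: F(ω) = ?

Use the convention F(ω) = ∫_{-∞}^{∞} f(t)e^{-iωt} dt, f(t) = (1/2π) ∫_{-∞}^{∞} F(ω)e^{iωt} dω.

F(ω) = \frac{9 i \pi e^{- \frac{19 \left|{\omega + 5}\right|}{3}}}{38} - \frac{9 i \pi e^{- \frac{19 \left|{\omega - 5}\right|}{3}}}{38}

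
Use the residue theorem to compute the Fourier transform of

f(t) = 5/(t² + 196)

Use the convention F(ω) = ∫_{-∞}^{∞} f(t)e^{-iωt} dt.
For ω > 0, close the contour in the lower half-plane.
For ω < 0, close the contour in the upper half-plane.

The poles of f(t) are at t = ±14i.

Let g(z) = f(z)e^{-iωz}; for large |z| the factor e^{-iωz} decays in the lower half-plane when ω > 0 and in the upper half-plane when ω < 0.

Case ω > 0 (lower half-plane, clockwise contour ⇒ F(ω) = -2πi·ΣRes):
  Res_{z = - 14 i} g(z) = \frac{5 i e^{- 14 \omega}}{28}
  F(ω) = -2πi·ΣRes = \frac{5 \pi e^{- 14 \omega}}{14}

Case ω < 0 (upper half-plane, counterclockwise contour ⇒ F(ω) = +2πi·ΣRes):
  Res_{z = 14 i} g(z) = - \frac{5 i e^{14 \omega}}{28}
  F(ω) = 2πi·ΣRes = \frac{5 \pi e^{14 \omega}}{14}

Both cases combine into a single formula in |ω|:

F(ω) = \frac{5 \pi e^{- 14 \left|{\omega}\right|}}{14}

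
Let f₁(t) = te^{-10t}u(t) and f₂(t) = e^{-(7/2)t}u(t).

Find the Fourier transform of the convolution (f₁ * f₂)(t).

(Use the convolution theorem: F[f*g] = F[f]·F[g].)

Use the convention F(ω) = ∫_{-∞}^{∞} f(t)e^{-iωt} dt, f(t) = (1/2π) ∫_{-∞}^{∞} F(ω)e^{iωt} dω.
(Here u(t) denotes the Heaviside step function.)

F[f₁*f₂](ω) = \frac{2}{\left(i \omega + 10\right)^{2} \left(2 i \omega + 7\right)}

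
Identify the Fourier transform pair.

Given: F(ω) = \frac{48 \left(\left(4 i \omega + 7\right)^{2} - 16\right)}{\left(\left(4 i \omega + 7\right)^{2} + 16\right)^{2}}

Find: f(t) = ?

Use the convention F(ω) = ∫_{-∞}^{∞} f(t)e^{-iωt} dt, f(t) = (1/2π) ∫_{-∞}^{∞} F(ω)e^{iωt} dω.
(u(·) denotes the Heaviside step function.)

f(t) = 3 t e^{- \frac{7 t}{4}} \cos{\left(t \right)} u\left(t\right)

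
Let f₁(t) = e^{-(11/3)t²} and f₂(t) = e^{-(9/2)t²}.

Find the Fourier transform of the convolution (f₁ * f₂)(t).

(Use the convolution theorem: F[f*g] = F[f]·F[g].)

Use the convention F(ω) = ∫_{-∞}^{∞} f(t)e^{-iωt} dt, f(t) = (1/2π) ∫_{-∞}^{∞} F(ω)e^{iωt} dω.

F[f₁*f₂](ω) = \frac{\sqrt{66} \pi e^{- \frac{49 \omega^{2}}{396}}}{33}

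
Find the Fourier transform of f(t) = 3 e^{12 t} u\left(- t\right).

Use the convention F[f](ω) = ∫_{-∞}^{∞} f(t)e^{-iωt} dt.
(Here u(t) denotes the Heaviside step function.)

F(ω) = - \frac{3}{i \omega - 12}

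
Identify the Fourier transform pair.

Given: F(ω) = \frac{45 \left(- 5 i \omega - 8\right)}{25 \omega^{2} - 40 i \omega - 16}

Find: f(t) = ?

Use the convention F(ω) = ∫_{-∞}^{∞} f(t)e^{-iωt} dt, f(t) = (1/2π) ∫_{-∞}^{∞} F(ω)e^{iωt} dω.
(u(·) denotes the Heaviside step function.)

f(t) = 9 \left(\frac{4 t}{5} + 1\right) e^{- \frac{4 t}{5}} u\left(t\right)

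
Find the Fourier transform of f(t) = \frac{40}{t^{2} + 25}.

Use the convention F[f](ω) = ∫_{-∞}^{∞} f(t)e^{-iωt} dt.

F(ω) = 8 \pi e^{- 5 \left|{\omega}\right|}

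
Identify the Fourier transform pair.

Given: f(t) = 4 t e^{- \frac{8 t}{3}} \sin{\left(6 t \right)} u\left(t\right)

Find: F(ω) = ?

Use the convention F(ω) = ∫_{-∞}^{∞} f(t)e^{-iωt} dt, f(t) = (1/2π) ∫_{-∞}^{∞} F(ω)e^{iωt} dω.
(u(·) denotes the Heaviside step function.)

F(ω) = \frac{1296 \left(3 i \omega + 8\right)}{\left(\left(3 i \omega + 8\right)^{2} + 324\right)^{2}}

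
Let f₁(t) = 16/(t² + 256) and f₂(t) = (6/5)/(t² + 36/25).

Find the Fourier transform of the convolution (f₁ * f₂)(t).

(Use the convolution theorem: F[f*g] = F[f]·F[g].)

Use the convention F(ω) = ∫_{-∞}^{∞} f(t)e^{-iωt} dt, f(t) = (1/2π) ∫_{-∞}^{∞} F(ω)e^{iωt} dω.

F[f₁*f₂](ω) = \pi^{2} e^{- \frac{86 \left|{\omega}\right|}{5}}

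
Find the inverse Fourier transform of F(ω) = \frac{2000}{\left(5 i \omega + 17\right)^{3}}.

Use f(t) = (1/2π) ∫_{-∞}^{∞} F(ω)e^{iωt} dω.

f(t) = 8 t^{2} e^{- \frac{17 t}{5}} u\left(t\right)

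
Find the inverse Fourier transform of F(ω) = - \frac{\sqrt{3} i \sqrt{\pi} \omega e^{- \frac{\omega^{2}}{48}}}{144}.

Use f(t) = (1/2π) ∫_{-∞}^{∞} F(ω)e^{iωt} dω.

f(t) = t e^{- 12 t^{2}}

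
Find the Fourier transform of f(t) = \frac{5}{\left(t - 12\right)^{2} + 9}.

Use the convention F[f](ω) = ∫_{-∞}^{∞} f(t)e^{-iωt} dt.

F(ω) = \frac{5 \pi e^{- 12 i \omega - 3 \left|{\omega}\right|}}{3}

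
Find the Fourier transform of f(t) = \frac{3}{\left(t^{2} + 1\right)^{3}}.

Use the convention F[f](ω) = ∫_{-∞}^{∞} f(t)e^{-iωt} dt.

F(ω) = \frac{3 \pi \left(\omega^{2} + 3 \left|{\omega}\right| + 3\right) e^{- \left|{\omega}\right|}}{8}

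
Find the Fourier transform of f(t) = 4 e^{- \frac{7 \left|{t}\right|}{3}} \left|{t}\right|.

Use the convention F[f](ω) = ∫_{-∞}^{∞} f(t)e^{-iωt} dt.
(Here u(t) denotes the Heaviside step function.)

F(ω) = \frac{72 \left(49 - 9 \omega^{2}\right)}{\left(9 \omega^{2} + 49\right)^{2}}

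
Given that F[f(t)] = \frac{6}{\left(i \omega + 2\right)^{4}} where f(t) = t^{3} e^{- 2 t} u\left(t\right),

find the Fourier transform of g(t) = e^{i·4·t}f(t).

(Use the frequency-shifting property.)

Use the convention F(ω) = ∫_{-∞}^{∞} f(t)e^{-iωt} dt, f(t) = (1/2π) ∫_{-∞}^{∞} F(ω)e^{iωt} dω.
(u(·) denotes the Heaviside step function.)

F[g](ω) = \frac{6}{\left(i \left(\omega - 4\right) + 2\right)^{4}}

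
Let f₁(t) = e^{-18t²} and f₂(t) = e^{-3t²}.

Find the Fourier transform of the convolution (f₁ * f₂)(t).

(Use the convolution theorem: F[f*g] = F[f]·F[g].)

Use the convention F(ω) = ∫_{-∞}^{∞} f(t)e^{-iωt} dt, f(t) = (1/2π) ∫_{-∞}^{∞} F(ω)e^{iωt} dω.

F[f₁*f₂](ω) = \frac{\sqrt{6} \pi e^{- \frac{7 \omega^{2}}{72}}}{18}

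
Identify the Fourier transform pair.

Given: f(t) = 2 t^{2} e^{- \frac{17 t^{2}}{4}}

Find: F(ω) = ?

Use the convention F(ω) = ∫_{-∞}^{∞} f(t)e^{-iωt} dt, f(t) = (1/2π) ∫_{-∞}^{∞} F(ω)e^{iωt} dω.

F(ω) = \frac{8 \sqrt{17} \sqrt{\pi} \left(17 - 2 \omega^{2}\right) e^{- \frac{\omega^{2}}{17}}}{4913}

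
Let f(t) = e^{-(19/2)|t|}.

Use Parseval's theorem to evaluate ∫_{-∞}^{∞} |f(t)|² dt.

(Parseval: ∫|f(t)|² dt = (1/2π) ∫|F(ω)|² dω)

∫|f(t)|² dt = \frac{2}{19}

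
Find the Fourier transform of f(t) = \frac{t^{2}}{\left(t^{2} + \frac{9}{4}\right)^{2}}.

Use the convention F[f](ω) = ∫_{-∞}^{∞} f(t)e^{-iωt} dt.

F(ω) = \frac{\pi \left(2 - 3 \left|{\omega}\right|\right) e^{- \frac{3 \left|{\omega}\right|}{2}}}{6}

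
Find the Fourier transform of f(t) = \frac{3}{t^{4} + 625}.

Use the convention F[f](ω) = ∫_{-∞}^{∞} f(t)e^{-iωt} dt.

F(ω) = \frac{3 \pi e^{- \frac{5 \sqrt{2} \left|{\omega}\right|}{2}} \sin{\left(\frac{5 \sqrt{2} \left|{\omega}\right|}{2} + \frac{\pi}{4} \right)}}{125}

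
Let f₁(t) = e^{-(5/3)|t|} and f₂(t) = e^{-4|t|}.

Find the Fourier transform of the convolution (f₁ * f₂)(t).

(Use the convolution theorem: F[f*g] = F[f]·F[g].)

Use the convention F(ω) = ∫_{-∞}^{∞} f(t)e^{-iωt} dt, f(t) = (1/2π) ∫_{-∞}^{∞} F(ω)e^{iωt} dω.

F[f₁*f₂](ω) = \frac{240}{\left(\omega^{2} + 16\right) \left(9 \omega^{2} + 25\right)}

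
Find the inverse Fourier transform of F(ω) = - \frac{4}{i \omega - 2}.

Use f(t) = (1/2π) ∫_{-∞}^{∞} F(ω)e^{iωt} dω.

f(t) = 4 e^{2 t} u\left(- t\right)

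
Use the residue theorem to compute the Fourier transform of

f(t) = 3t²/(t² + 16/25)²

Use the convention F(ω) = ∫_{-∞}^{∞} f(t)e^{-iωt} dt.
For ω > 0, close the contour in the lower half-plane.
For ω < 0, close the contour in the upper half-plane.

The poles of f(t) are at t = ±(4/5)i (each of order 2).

Let g(z) = f(z)e^{-iωz}; for large |z| the factor e^{-iωz} decays in the lower half-plane when ω > 0 and in the upper half-plane when ω < 0.

Case ω > 0 (lower half-plane, clockwise contour ⇒ F(ω) = -2πi·ΣRes):
  Res_{z = - \frac{4 i}{5}} g(z) = \frac{3 i \left(5 - 4 \omega\right) e^{- \frac{4 \omega}{5}}}{16} (pole of order 2)
  F(ω) = -2πi·ΣRes = \frac{3 \pi \left(5 - 4 \omega\right) e^{- \frac{4 \omega}{5}}}{8}

Case ω < 0 (upper half-plane, counterclockwise contour ⇒ F(ω) = +2πi·ΣRes):
  Res_{z = \frac{4 i}{5}} g(z) = \frac{3 i \left(- 4 \omega - 5\right) e^{\frac{4 \omega}{5}}}{16} (pole of order 2)
  F(ω) = 2πi·ΣRes = \frac{3 \pi \left(4 \omega + 5\right) e^{\frac{4 \omega}{5}}}{8}

Both cases combine into a single formula in |ω|:

F(ω) = \frac{3 \pi \left(5 - 4 \left|{\omega}\right|\right) e^{- \frac{4 \left|{\omega}\right|}{5}}}{8}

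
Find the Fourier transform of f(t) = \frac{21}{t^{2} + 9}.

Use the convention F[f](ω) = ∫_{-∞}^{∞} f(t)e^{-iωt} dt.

F(ω) = 7 \pi e^{- 3 \left|{\omega}\right|}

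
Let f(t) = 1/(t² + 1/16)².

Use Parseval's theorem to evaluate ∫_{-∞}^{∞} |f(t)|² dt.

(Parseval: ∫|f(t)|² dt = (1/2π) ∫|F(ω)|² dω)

∫|f(t)|² dt = 5120 \pi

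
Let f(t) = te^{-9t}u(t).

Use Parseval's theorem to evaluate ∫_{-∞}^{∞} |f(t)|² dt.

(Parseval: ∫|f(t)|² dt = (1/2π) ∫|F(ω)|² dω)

∫|f(t)|² dt = \frac{1}{2916}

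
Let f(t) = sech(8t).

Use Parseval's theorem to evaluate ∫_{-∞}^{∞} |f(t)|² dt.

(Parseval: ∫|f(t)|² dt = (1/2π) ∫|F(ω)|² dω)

∫|f(t)|² dt = \frac{1}{4}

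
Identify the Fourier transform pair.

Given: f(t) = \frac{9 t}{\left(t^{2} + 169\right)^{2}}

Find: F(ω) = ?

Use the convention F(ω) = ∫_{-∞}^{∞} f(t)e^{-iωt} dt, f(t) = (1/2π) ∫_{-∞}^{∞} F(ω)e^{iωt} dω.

F(ω) = - \frac{9 i \pi \omega e^{- 13 \left|{\omega}\right|}}{26}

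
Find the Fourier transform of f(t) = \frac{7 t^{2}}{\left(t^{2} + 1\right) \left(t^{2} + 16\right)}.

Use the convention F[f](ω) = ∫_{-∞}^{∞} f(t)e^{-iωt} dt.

F(ω) = \frac{7 \pi \left(4 - e^{3 \left|{\omega}\right|}\right) e^{- 4 \left|{\omega}\right|}}{15}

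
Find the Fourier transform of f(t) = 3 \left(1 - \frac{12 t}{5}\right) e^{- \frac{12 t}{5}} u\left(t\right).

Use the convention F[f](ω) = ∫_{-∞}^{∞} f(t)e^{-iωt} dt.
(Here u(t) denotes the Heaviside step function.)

F(ω) = \frac{75 i \omega}{- 25 \omega^{2} + 120 i \omega + 144}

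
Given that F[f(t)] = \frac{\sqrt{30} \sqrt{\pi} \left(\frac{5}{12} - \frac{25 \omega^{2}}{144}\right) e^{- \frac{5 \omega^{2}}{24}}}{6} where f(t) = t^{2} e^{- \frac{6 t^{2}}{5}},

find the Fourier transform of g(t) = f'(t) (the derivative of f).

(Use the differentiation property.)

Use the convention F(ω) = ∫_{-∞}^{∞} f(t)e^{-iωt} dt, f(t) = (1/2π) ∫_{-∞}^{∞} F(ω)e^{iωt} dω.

F[g](ω) = \frac{5 \sqrt{30} i \sqrt{\pi} \omega \left(12 - 5 \omega^{2}\right) e^{- \frac{5 \omega^{2}}{24}}}{864}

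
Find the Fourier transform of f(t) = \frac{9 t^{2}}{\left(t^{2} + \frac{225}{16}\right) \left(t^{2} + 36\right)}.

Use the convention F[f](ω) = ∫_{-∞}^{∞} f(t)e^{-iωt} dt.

F(ω) = \frac{32 \pi e^{- 6 \left|{\omega}\right|}}{13} - \frac{20 \pi e^{- \frac{15 \left|{\omega}\right|}{4}}}{13}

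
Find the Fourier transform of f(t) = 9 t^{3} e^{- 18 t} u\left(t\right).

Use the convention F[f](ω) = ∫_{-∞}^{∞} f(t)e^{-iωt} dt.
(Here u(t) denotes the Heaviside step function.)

F(ω) = \frac{54}{\left(i \omega + 18\right)^{4}}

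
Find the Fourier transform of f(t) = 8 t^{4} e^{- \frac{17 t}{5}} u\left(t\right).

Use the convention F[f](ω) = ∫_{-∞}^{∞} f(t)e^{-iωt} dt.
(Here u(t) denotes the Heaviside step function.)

F(ω) = \frac{600000}{\left(5 i \omega + 17\right)^{5}}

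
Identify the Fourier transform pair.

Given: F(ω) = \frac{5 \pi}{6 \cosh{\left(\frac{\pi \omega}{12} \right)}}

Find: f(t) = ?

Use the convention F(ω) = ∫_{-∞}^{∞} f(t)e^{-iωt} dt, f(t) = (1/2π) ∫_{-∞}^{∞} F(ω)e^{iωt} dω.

f(t) = \frac{5}{\cosh{\left(6 t \right)}}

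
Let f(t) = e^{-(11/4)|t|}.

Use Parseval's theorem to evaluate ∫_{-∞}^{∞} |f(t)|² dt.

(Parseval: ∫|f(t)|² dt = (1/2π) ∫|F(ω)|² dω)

∫|f(t)|² dt = \frac{4}{11}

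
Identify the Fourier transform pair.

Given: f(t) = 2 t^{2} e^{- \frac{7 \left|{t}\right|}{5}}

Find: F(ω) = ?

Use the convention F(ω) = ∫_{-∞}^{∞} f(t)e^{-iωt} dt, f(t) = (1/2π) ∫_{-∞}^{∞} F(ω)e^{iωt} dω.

F(ω) = \frac{7000 \left(49 - 75 \omega^{2}\right)}{\left(25 \omega^{2} + 49\right)^{3}}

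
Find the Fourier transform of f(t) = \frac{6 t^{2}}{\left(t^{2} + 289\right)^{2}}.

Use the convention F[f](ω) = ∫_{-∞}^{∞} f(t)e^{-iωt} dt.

F(ω) = \frac{3 \pi \left(1 - 17 \left|{\omega}\right|\right) e^{- 17 \left|{\omega}\right|}}{17}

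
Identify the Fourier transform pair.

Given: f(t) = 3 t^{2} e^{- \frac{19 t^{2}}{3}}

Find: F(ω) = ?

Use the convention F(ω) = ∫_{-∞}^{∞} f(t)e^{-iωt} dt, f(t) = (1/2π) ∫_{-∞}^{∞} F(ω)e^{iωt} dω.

F(ω) = \frac{9 \sqrt{57} \sqrt{\pi} \left(38 - 3 \omega^{2}\right) e^{- \frac{3 \omega^{2}}{76}}}{27436}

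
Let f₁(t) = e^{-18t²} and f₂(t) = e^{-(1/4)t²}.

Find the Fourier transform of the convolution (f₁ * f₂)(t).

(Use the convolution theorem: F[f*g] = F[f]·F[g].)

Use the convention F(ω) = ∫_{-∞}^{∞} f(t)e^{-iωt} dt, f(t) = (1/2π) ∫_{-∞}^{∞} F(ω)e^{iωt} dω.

F[f₁*f₂](ω) = \frac{\sqrt{2} \pi e^{- \frac{73 \omega^{2}}{72}}}{3}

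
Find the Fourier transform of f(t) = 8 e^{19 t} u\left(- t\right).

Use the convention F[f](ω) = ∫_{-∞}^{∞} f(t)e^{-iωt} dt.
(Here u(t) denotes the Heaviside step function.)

F(ω) = - \frac{8}{i \omega - 19}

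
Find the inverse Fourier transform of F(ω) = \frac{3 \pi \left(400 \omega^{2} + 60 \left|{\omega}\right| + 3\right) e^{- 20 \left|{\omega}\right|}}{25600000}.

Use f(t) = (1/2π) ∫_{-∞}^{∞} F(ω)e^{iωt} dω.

f(t) = \frac{3}{\left(t^{2} + 400\right)^{3}}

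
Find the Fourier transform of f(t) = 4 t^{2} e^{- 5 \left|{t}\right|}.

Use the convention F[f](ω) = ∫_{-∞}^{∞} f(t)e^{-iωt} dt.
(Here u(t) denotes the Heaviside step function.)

F(ω) = \frac{80 \left(25 - 3 \omega^{2}\right)}{\left(\omega^{2} + 25\right)^{3}}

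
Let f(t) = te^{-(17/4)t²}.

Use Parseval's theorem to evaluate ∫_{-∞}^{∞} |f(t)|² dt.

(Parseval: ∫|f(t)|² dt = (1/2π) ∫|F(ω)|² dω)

∫|f(t)|² dt = \frac{\sqrt{34} \sqrt{\pi}}{289}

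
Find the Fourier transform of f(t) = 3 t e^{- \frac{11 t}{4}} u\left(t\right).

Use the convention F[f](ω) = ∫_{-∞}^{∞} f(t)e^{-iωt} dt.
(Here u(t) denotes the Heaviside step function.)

F(ω) = \frac{48}{\left(4 i \omega + 11\right)^{2}}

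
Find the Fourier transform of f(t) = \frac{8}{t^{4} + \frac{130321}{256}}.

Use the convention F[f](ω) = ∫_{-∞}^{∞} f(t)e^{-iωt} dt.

F(ω) = \frac{512 \pi e^{- \frac{19 \sqrt{2} \left|{\omega}\right|}{8}} \sin{\left(\frac{19 \sqrt{2} \left|{\omega}\right|}{8} + \frac{\pi}{4} \right)}}{6859}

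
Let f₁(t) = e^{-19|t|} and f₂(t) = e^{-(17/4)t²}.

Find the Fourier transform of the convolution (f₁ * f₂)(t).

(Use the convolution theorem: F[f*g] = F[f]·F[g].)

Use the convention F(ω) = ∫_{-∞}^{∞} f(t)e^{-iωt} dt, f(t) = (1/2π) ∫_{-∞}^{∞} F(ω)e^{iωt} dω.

F[f₁*f₂](ω) = \frac{76 \sqrt{17} \sqrt{\pi} e^{- \frac{\omega^{2}}{17}}}{17 \left(\omega^{2} + 361\right)}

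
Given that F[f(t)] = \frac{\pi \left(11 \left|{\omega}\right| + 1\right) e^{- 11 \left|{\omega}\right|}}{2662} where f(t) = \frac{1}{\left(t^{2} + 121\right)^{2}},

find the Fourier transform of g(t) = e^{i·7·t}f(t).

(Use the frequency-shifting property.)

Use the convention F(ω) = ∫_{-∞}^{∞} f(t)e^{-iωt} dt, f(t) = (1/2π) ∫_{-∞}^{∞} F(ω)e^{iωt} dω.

F[g](ω) = \frac{\pi \left(11 \left|{\omega - 7}\right| + 1\right) e^{- 11 \left|{\omega - 7}\right|}}{2662}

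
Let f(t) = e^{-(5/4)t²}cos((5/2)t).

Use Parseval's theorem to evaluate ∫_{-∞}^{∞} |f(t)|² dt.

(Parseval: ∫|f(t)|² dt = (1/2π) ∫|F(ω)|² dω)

∫|f(t)|² dt = \frac{\sqrt{10} \sqrt{\pi} \left(1 + e^{\frac{5}{2}}\right)}{10 e^{\frac{5}{2}}}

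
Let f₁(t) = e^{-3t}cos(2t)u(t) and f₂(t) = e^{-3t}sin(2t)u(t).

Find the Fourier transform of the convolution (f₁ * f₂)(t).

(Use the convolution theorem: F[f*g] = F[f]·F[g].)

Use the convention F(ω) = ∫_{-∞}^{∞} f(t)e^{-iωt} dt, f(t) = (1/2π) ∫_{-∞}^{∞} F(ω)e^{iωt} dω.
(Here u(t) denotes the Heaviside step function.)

F[f₁*f₂](ω) = \frac{2 \left(i \omega + 3\right)}{\left(\left(i \omega + 3\right)^{2} + 4\right)^{2}}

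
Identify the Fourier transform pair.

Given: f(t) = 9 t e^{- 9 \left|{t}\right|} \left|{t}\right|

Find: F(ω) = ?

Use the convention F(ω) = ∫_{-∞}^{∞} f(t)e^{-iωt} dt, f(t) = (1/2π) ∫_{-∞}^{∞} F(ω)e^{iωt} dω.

F(ω) = \frac{36 i \omega \left(\omega^{2} - 243\right)}{\left(\omega^{2} + 81\right)^{3}}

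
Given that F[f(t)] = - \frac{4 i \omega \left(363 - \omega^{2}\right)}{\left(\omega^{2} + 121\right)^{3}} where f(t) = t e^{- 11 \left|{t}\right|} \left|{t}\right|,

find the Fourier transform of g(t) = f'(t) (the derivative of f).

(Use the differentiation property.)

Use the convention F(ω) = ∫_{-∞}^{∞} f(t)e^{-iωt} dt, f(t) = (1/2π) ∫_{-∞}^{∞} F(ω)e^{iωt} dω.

F[g](ω) = \frac{4 \omega^{2} \left(363 - \omega^{2}\right)}{\left(\omega^{2} + 121\right)^{3}}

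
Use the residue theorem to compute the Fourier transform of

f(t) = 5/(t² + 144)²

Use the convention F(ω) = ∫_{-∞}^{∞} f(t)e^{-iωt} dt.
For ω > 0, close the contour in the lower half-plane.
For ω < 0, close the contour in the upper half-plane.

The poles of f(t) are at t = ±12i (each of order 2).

Let g(z) = f(z)e^{-iωz}; for large |z| the factor e^{-iωz} decays in the lower half-plane when ω > 0 and in the upper half-plane when ω < 0.

Case ω > 0 (lower half-plane, clockwise contour ⇒ F(ω) = -2πi·ΣRes):
  Res_{z = - 12 i} g(z) = \frac{5 i \left(12 \omega + 1\right) e^{- 12 \omega}}{6912} (pole of order 2)
  F(ω) = -2πi·ΣRes = \frac{5 \pi \left(12 \omega + 1\right) e^{- 12 \omega}}{3456}

Case ω < 0 (upper half-plane, counterclockwise contour ⇒ F(ω) = +2πi·ΣRes):
  Res_{z = 12 i} g(z) = \frac{5 i \left(12 \omega - 1\right) e^{12 \omega}}{6912} (pole of order 2)
  F(ω) = 2πi·ΣRes = \frac{5 \pi \left(1 - 12 \omega\right) e^{12 \omega}}{3456}

Both cases combine into a single formula in |ω|:

F(ω) = \frac{5 \pi \left(12 \left|{\omega}\right| + 1\right) e^{- 12 \left|{\omega}\right|}}{3456}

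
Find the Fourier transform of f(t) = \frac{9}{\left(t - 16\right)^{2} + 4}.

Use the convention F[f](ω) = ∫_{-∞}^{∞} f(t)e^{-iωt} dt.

F(ω) = \frac{9 \pi e^{- 16 i \omega - 2 \left|{\omega}\right|}}{2}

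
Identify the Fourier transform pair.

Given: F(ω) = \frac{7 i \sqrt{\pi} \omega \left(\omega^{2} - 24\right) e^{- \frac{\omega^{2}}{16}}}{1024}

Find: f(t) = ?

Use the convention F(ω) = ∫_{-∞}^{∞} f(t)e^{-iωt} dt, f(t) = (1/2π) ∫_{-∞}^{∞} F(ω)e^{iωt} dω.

f(t) = 7 t^{3} e^{- 4 t^{2}}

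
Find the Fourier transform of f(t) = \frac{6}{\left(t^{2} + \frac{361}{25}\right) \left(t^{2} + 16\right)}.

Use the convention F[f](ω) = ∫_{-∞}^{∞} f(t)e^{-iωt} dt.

F(ω) = - \frac{25 \pi e^{- 4 \left|{\omega}\right|}}{26} + \frac{250 \pi e^{- \frac{19 \left|{\omega}\right|}{5}}}{247}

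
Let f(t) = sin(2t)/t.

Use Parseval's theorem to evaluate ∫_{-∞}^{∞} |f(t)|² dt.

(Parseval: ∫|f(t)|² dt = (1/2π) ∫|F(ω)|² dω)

∫|f(t)|² dt = 2 \pi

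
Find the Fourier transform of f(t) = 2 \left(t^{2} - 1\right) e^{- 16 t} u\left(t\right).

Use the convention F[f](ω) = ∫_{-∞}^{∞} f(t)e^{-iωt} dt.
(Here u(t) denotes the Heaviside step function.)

F(ω) = \frac{2 \left(2 i \omega - \left(i \omega + 16\right)^{3} + 32\right)}{\left(i \omega + 16\right)^{4}}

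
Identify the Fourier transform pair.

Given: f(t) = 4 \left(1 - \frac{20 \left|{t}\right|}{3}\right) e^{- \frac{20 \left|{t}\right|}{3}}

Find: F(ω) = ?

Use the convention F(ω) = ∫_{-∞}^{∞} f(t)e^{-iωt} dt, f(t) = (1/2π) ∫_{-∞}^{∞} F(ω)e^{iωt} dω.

F(ω) = \frac{8640 \omega^{2}}{\left(9 \omega^{2} + 400\right)^{2}}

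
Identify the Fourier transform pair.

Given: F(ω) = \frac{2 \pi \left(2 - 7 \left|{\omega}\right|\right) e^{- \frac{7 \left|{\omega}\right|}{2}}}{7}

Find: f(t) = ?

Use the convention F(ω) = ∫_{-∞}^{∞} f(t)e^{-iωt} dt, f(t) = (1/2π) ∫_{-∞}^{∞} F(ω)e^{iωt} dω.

f(t) = \frac{4 t^{2}}{\left(t^{2} + \frac{49}{4}\right)^{2}}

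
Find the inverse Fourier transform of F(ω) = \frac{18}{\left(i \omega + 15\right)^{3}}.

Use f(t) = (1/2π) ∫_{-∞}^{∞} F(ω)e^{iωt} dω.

f(t) = 9 t^{2} e^{- 15 t} u\left(t\right)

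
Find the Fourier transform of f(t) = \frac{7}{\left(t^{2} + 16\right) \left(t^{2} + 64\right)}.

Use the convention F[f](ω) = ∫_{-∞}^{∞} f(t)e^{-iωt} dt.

F(ω) = \frac{7 \pi \left(2 e^{4 \left|{\omega}\right|} - 1\right) e^{- 8 \left|{\omega}\right|}}{384}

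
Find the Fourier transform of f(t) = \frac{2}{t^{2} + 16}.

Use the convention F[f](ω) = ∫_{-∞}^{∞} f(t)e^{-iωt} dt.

F(ω) = \frac{\pi e^{- 4 \left|{\omega}\right|}}{2}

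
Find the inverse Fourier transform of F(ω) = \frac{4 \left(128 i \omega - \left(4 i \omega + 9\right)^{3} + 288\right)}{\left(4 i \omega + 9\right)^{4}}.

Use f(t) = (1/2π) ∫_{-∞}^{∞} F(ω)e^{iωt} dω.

f(t) = \left(t^{2} - 1\right) e^{- \frac{9 t}{4}} u\left(t\right)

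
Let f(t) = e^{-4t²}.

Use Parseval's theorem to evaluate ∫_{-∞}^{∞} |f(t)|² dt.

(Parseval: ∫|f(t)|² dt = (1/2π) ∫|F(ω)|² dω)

∫|f(t)|² dt = \frac{\sqrt{2} \sqrt{\pi}}{4}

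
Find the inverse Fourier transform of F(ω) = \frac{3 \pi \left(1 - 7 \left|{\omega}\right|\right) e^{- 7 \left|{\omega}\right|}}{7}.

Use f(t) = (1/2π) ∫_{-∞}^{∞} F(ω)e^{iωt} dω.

f(t) = \frac{6 t^{2}}{\left(t^{2} + 49\right)^{2}}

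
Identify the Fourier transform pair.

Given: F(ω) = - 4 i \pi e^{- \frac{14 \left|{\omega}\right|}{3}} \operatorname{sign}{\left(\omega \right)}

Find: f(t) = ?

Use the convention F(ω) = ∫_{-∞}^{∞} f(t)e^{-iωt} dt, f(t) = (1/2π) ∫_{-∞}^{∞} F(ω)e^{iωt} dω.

f(t) = \frac{4 t}{t^{2} + \frac{196}{9}}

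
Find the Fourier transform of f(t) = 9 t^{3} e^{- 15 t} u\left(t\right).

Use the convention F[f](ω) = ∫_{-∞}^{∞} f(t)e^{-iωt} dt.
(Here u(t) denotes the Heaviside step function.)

F(ω) = \frac{54}{\left(i \omega + 15\right)^{4}}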